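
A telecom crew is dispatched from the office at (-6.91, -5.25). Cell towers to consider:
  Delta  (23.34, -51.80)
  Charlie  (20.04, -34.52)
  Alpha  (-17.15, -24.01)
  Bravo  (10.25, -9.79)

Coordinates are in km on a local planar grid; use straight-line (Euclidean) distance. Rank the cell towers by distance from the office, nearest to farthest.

Distances from the office:
Bravo (10.25, -9.79): 17.8 km
Alpha (-17.15, -24.01): 21.4 km
Charlie (20.04, -34.52): 39.8 km
Delta (23.34, -51.80): 55.5 km

Bravo, Alpha, Charlie, Delta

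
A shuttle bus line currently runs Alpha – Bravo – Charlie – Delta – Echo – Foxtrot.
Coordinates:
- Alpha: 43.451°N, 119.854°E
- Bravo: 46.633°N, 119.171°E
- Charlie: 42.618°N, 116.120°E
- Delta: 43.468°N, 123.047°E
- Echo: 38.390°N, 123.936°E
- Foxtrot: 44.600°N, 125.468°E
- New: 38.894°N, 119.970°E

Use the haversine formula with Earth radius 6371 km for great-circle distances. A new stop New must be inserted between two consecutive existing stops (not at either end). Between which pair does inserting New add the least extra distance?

Added distance for inserting New between each consecutive pair:
Alpha–Bravo: 1011.9 km
Bravo–Charlie: 881.4 km
Charlie–Delta: 525.2 km
Delta–Echo: 349.4 km
Echo–Foxtrot: 427.8 km
Smallest added distance is 349.4 km, inserting between Delta and Echo.

between Delta and Echo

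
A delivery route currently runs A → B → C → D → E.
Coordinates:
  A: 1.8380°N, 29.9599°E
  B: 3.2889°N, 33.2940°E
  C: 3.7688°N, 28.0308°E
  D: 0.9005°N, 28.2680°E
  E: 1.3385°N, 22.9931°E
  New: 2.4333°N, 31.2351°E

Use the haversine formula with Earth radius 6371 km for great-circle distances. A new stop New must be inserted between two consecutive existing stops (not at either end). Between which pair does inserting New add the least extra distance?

Added distance for inserting New between each consecutive pair:
A–B: 0.1 km
B–C: 46.6 km
C–D: 436.7 km
D–E: 706.8 km
Smallest added distance is 0.1 km, inserting between A and B.

between A and B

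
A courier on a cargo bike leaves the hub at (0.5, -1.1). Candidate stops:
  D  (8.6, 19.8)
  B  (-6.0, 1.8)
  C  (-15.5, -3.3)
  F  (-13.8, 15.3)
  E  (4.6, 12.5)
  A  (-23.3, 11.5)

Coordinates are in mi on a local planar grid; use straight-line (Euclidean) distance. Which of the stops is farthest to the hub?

Distances from the hub ((0.5, -1.1)):
A: 26.9 mi
D: 22.4 mi
F: 21.8 mi
C: 16.2 mi
E: 14.2 mi
B: 7.1 mi
The farthest is A at 26.9 mi.

A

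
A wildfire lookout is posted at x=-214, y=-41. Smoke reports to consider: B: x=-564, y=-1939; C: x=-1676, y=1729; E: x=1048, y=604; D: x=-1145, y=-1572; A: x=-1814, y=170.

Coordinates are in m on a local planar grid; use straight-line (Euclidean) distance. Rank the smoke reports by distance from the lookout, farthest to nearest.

C, B, D, A, E

Distance from the lookout at x=-214, y=-41 to each:
C x=-1676, y=1729: 2295.7 m
B x=-564, y=-1939: 1930.0 m
D x=-1145, y=-1572: 1791.8 m
A x=-1814, y=170: 1613.9 m
E x=1048, y=604: 1417.3 m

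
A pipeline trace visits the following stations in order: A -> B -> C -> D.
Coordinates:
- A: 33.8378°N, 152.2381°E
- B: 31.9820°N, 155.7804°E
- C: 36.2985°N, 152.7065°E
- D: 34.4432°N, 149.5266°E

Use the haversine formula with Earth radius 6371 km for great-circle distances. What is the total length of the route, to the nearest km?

1301 km

Leg distances:
A→B: 389.7 km  (cumulative 389.7 km)
B→C: 557.1 km  (cumulative 946.8 km)
C→D: 354.5 km  (cumulative 1301.3 km)
Total route length ≈ 1301 km.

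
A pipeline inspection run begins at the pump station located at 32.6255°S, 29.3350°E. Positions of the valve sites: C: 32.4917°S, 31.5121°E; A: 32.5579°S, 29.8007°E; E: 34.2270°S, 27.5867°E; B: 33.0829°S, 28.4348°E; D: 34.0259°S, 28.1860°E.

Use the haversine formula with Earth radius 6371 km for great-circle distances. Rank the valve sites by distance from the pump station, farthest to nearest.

Distance from the pump station at 32.6255°S, 29.3350°E to each:
E 34.2270°S, 27.5867°E: 240.9 km
C 32.4917°S, 31.5121°E: 204.6 km
D 34.0259°S, 28.1860°E: 188.8 km
B 33.0829°S, 28.4348°E: 98.3 km
A 32.5579°S, 29.8007°E: 44.3 km

E, C, D, B, A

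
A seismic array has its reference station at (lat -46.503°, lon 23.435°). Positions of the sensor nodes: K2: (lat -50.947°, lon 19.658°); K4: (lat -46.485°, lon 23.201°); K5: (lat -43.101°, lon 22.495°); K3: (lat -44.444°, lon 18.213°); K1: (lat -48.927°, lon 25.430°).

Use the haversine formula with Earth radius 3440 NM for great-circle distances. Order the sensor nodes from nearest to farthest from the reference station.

Distances from the reference station:
K4 (lat -46.485°, lon 23.201°): 9.7 NM
K1 (lat -48.927°, lon 25.430°): 166.3 NM
K5 (lat -43.101°, lon 22.495°): 208.1 NM
K3 (lat -44.444°, lon 18.213°): 252.2 NM
K2 (lat -50.947°, lon 19.658°): 305.8 NM

K4, K1, K5, K3, K2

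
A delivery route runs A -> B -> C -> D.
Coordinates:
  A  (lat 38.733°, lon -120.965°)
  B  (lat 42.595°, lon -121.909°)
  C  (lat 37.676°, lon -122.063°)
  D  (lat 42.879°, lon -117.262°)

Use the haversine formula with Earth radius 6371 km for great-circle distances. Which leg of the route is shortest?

A–B

Leg distances:
A→B: 436.7 km
B→C: 547.1 km
C→D: 707.2 km
The shortest leg is A–B at 436.7 km.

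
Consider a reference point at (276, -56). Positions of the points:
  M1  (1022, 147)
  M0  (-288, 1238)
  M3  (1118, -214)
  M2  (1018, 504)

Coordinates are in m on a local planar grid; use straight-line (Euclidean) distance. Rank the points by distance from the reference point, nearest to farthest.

M1, M3, M2, M0

Distances from the reference point:
M1 (1022, 147): 773.1 m
M3 (1118, -214): 856.7 m
M2 (1018, 504): 929.6 m
M0 (-288, 1238): 1411.6 m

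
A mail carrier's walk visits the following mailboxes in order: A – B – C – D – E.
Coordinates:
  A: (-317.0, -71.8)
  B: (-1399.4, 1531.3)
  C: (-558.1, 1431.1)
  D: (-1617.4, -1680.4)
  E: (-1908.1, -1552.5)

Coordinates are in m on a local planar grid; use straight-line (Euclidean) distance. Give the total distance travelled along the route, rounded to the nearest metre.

6386 m

Leg distances:
A→B: 1934.3 m  (cumulative 1934.3 m)
B→C: 847.2 m  (cumulative 2781.5 m)
C→D: 3286.9 m  (cumulative 6068.4 m)
D→E: 317.6 m  (cumulative 6386.0 m)
Total route length ≈ 6386 m.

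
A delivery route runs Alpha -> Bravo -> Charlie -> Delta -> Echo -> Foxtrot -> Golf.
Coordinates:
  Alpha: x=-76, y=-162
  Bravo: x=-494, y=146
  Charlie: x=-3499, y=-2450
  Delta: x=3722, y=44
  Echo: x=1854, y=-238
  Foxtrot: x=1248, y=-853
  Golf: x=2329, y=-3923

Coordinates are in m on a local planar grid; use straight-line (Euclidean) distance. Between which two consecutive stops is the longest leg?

Charlie–Delta

Leg distances:
Alpha→Bravo: 519.2 m
Bravo→Charlie: 3971.1 m
Charlie→Delta: 7639.6 m
Delta→Echo: 1889.2 m
Echo→Foxtrot: 863.4 m
Foxtrot→Golf: 3254.8 m
The longest leg is Charlie–Delta at 7639.6 m.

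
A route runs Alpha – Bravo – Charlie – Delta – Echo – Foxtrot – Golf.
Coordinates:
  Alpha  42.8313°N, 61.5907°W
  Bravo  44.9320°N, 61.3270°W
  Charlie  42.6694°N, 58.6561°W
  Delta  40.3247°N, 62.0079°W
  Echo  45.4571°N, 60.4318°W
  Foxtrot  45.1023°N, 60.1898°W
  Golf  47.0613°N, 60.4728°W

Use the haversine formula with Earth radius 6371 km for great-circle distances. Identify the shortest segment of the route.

Echo–Foxtrot

Leg distances:
Alpha→Bravo: 234.5 km
Bravo→Charlie: 330.5 km
Charlie→Delta: 381.9 km
Delta→Echo: 584.9 km
Echo→Foxtrot: 43.8 km
Foxtrot→Golf: 218.9 km
The shortest leg is Echo–Foxtrot at 43.8 km.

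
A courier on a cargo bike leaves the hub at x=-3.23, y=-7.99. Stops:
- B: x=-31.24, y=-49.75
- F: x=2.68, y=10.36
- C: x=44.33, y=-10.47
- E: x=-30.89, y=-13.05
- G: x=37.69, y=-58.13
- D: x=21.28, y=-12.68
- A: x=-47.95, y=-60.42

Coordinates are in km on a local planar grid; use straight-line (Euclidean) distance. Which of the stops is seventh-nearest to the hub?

A

Distance to each, sorted:
F: 19.3 km
D: 25.0 km
E: 28.1 km
C: 47.6 km
B: 50.3 km
G: 64.7 km
A: 68.9 km
The seventh-nearest is A at 68.9 km.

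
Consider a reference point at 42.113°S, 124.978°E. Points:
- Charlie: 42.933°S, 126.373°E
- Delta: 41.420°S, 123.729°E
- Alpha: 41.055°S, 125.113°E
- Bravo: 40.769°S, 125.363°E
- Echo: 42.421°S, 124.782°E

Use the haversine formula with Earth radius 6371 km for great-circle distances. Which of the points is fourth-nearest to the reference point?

Charlie

Distance to each, sorted:
Echo: 37.9 km
Alpha: 118.2 km
Delta: 129.1 km
Charlie: 146.2 km
Bravo: 152.9 km
The fourth-nearest is Charlie at 146.2 km.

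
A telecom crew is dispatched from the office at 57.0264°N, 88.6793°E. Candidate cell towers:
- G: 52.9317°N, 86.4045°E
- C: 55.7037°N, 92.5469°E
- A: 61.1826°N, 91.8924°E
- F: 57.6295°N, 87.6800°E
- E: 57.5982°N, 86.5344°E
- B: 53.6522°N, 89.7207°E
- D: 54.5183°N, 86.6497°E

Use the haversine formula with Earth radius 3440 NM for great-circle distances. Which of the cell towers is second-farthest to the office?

Distances from the office (57.0264°N, 88.6793°E):
A: 268.4 NM
G: 258.0 NM
B: 205.7 NM
D: 165.4 NM
C: 151.1 NM
E: 77.6 NM
F: 48.6 NM
The second-farthest is G at 258.0 NM.

G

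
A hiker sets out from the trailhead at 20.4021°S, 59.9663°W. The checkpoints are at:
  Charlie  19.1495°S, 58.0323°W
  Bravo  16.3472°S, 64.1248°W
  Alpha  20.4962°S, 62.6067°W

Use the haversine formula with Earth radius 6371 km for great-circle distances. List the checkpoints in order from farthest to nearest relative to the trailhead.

Distances from the trailhead:
Bravo 16.3472°S, 64.1248°W: 629.1 km
Alpha 20.4962°S, 62.6067°W: 275.3 km
Charlie 19.1495°S, 58.0323°W: 245.7 km

Bravo, Alpha, Charlie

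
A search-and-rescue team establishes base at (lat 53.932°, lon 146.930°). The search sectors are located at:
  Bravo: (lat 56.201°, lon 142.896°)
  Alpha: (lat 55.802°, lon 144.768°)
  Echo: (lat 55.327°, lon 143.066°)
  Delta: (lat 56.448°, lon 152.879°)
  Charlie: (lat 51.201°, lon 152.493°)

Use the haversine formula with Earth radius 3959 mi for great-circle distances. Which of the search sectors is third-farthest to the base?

Distance to each, sorted:
Charlie: 300.2 mi
Delta: 291.9 mi
Bravo: 223.7 mi
Echo: 182.1 mi
Alpha: 155.2 mi
The third-farthest is Bravo at 223.7 mi.

Bravo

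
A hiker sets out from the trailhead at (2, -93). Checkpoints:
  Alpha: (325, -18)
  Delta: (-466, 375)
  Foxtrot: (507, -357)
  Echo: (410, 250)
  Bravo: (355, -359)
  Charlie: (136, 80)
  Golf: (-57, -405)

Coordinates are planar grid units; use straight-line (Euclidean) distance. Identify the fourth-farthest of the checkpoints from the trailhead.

Distance to each, sorted:
Delta: 661.9
Foxtrot: 569.8
Echo: 533.0
Bravo: 442.0
Alpha: 331.6
Golf: 317.5
Charlie: 218.8
The fourth-farthest is Bravo at 442.0.

Bravo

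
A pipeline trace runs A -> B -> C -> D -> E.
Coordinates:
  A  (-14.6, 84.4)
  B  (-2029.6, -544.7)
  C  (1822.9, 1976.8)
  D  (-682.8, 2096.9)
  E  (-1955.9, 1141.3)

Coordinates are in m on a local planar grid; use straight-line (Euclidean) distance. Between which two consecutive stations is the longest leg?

B–C

Leg distances:
A→B: 2110.9 m
B→C: 4604.3 m
C→D: 2508.6 m
D→E: 1591.8 m
The longest leg is B–C at 4604.3 m.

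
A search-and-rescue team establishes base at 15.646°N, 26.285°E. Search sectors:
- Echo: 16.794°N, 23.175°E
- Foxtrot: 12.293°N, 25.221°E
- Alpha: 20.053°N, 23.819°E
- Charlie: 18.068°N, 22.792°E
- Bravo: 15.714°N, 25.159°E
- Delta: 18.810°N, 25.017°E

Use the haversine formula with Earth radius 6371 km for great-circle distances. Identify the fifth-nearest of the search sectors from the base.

Distances from the base (15.646°N, 26.285°E):
Bravo: 120.8 km
Echo: 355.7 km
Delta: 376.7 km
Foxtrot: 390.1 km
Charlie: 459.0 km
Alpha: 555.2 km
The fifth-nearest is Charlie at 459.0 km.

Charlie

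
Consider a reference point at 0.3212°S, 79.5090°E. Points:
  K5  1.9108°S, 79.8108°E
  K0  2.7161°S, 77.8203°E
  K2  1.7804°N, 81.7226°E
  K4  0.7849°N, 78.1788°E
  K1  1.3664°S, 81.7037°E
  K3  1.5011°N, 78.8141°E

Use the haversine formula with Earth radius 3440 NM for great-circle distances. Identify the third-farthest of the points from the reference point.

K1

Distance to each, sorted:
K2: 183.2 NM
K0: 175.9 NM
K1: 145.9 NM
K3: 117.1 NM
K4: 103.9 NM
K5: 97.1 NM
The third-farthest is K1 at 145.9 NM.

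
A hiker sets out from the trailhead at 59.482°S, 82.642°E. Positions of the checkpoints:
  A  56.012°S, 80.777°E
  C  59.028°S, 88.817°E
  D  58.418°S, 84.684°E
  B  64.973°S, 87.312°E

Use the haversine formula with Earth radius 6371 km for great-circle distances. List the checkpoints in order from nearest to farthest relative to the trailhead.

Distance from the trailhead at 59.482°S, 82.642°E to each:
D 58.418°S, 84.684°E: 166.5 km
C 59.028°S, 88.817°E: 354.5 km
A 56.012°S, 80.777°E: 401.4 km
B 64.973°S, 87.312°E: 656.3 km

D, C, A, B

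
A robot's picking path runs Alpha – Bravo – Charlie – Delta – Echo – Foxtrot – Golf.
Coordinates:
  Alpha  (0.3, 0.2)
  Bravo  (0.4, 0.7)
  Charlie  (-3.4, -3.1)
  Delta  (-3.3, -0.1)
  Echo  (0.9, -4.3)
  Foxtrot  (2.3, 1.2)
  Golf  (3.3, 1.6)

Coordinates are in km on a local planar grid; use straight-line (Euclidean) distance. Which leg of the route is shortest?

Leg distances:
Alpha→Bravo: 0.5 km
Bravo→Charlie: 5.4 km
Charlie→Delta: 3.0 km
Delta→Echo: 5.9 km
Echo→Foxtrot: 5.7 km
Foxtrot→Golf: 1.1 km
The shortest leg is Alpha–Bravo at 0.5 km.

Alpha–Bravo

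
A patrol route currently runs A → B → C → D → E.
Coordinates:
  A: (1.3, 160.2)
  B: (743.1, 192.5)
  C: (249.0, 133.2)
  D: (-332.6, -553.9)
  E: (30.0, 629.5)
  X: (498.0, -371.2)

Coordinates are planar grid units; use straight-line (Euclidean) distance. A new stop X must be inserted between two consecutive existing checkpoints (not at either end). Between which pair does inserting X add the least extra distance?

between C and D

Added distance for inserting X between each consecutive pair:
A–B: 599.6
B–C: 679.5
C–D: 512.8
D–E: 717.5
Smallest added distance is 512.8, inserting between C and D.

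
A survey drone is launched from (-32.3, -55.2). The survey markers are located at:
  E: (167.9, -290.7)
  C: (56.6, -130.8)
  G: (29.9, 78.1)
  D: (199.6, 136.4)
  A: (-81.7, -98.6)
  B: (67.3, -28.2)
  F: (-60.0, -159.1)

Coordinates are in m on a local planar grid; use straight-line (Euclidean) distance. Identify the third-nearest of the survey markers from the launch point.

F

Distances from the launch point ((-32.3, -55.2)):
A: 65.8 m
B: 103.2 m
F: 107.5 m
C: 116.7 m
G: 147.1 m
D: 300.8 m
E: 309.1 m
The third-nearest is F at 107.5 m.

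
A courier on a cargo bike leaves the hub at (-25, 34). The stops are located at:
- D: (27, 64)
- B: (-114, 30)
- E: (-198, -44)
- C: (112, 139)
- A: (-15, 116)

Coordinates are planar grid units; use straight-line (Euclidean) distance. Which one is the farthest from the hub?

Distances from the hub ((-25, 34)):
E: 189.8
C: 172.6
B: 89.1
A: 82.6
D: 60.0
The farthest is E at 189.8.

E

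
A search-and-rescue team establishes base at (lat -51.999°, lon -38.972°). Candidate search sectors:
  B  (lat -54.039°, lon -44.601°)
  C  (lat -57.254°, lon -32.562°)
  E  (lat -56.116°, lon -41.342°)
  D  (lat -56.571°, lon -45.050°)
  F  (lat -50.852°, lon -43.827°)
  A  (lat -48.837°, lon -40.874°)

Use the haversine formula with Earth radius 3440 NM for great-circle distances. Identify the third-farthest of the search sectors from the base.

Distance to each, sorted:
C: 385.9 NM
D: 347.2 NM
E: 260.9 NM
B: 237.2 NM
A: 203.3 NM
F: 194.3 NM
The third-farthest is E at 260.9 NM.

E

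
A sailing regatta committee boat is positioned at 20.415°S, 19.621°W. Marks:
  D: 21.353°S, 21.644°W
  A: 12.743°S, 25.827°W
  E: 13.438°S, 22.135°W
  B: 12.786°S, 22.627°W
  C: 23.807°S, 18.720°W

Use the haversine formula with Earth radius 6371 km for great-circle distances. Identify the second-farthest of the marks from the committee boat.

B

Distance to each, sorted:
A: 1079.0 km
B: 906.7 km
E: 820.5 km
C: 388.4 km
D: 234.6 km
The second-farthest is B at 906.7 km.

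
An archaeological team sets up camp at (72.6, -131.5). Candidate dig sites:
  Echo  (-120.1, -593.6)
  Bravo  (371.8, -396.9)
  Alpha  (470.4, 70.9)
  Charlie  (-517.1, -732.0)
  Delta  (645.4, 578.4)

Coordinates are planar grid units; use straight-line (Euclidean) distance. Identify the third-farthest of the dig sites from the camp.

Distances from the camp ((72.6, -131.5)):
Delta: 912.2
Charlie: 841.6
Echo: 500.7
Alpha: 446.3
Bravo: 399.9
The third-farthest is Echo at 500.7.

Echo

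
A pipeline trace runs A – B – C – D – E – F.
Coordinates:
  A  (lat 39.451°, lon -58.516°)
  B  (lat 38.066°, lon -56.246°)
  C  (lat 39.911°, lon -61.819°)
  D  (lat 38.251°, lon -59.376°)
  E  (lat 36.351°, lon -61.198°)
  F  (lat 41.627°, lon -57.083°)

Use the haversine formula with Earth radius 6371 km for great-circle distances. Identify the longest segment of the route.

E–F

Leg distances:
A→B: 249.9 km
B→C: 523.4 km
C→D: 280.2 km
D→E: 265.7 km
E→F: 685.8 km
The longest leg is E–F at 685.8 km.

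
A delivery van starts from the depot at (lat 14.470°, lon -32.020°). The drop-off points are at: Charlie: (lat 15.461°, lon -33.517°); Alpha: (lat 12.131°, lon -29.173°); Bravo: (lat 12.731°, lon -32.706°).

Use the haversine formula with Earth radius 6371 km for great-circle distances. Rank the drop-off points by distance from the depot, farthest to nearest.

Distances from the depot:
Alpha (lat 12.131°, lon -29.173°): 403.2 km
Bravo (lat 12.731°, lon -32.706°): 207.1 km
Charlie (lat 15.461°, lon -33.517°): 194.9 km

Alpha, Bravo, Charlie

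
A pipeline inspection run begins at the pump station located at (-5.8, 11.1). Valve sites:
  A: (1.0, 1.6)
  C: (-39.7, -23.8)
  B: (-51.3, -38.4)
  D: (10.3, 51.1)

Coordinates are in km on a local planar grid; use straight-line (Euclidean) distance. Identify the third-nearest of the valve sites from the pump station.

Distances from the pump station ((-5.8, 11.1)):
A: 11.7 km
D: 43.1 km
C: 48.7 km
B: 67.2 km
The third-nearest is C at 48.7 km.

C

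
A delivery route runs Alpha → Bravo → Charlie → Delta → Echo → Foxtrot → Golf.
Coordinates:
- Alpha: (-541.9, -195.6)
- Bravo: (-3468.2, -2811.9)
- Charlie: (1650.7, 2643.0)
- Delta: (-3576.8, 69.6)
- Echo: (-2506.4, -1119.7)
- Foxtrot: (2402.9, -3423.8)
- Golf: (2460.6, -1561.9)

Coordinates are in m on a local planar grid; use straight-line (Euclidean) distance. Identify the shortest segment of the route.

Delta–Echo

Leg distances:
Alpha→Bravo: 3925.3 m
Bravo→Charlie: 7480.6 m
Charlie→Delta: 5826.6 m
Delta→Echo: 1600.1 m
Echo→Foxtrot: 5423.1 m
Foxtrot→Golf: 1862.8 m
The shortest leg is Delta–Echo at 1600.1 m.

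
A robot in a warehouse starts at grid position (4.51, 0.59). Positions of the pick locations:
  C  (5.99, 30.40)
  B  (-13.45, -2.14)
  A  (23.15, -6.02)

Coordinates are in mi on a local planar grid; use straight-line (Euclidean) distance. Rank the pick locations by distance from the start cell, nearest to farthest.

B, A, C

Computing each straight-line distance from (4.51, 0.59):
B (-13.45, -2.14): 18.2 mi
A (23.15, -6.02): 19.8 mi
C (5.99, 30.40): 29.8 mi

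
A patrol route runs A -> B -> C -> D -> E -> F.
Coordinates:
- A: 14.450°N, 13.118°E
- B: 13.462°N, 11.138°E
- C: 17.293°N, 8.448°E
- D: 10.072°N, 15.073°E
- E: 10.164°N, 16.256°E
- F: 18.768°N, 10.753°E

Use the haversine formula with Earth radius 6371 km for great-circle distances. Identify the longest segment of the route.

Leg distances:
A→B: 240.3 km
B→C: 514.4 km
C→D: 1075.3 km
D→E: 129.9 km
E→F: 1125.0 km
The longest leg is E–F at 1125.0 km.

E–F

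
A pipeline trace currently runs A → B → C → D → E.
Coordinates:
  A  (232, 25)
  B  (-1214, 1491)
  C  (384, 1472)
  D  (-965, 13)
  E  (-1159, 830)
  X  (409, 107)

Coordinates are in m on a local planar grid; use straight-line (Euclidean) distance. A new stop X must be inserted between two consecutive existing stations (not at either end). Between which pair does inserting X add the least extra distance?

between A and B

Added distance for inserting X between each consecutive pair:
A–B: 268.9 m
B–C: 1900.1 m
C–D: 755.4 m
D–E: 2264.2 m
Smallest added distance is 268.9 m, inserting between A and B.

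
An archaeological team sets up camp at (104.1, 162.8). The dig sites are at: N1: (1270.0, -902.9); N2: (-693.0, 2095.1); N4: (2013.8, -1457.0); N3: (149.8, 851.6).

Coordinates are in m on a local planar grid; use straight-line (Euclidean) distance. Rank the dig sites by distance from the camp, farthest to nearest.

N4, N2, N1, N3

Distances from the camp:
N4 (2013.8, -1457.0): 2504.1 m
N2 (-693.0, 2095.1): 2090.3 m
N1 (1270.0, -902.9): 1579.6 m
N3 (149.8, 851.6): 690.3 m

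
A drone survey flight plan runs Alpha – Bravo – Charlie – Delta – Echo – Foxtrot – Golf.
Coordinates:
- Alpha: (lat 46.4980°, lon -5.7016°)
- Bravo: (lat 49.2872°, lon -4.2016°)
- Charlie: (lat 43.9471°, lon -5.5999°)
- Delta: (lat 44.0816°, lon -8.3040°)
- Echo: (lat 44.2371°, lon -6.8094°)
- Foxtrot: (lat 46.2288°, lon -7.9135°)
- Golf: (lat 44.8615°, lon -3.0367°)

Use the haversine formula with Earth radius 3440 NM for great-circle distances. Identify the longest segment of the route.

Bravo–Charlie

Leg distances:
Alpha→Bravo: 178.0 NM
Bravo→Charlie: 325.7 NM
Charlie→Delta: 117.0 NM
Delta→Echo: 65.0 NM
Echo→Foxtrot: 128.4 NM
Foxtrot→Golf: 220.8 NM
The longest leg is Bravo–Charlie at 325.7 NM.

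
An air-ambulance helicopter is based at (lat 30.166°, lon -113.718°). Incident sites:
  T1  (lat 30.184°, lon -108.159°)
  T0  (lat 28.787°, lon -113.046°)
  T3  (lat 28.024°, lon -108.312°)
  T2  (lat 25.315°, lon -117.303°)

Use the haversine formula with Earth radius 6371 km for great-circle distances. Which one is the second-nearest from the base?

T1

Distances from the base ((lat 30.166°, lon -113.718°)):
T0: 166.6 km
T1: 534.3 km
T3: 576.6 km
T2: 644.4 km
The second-nearest is T1 at 534.3 km.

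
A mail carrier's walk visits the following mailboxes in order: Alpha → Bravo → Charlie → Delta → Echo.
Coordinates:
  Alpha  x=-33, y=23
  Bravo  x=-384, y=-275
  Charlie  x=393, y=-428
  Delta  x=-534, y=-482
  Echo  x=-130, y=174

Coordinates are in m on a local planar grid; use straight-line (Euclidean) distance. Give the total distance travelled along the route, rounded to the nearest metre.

2951 m

Leg distances:
Alpha→Bravo: 460.4 m  (cumulative 460.4 m)
Bravo→Charlie: 791.9 m  (cumulative 1252.4 m)
Charlie→Delta: 928.6 m  (cumulative 2180.9 m)
Delta→Echo: 770.4 m  (cumulative 2951.4 m)
Total route length ≈ 2951 m.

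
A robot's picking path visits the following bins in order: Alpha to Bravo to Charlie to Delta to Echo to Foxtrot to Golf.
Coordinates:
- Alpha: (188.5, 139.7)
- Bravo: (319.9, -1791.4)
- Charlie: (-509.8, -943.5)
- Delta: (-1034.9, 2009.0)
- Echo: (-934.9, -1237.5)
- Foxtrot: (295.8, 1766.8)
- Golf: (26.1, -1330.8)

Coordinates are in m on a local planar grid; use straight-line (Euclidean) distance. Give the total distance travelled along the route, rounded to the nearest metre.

Leg distances:
Alpha→Bravo: 1935.6 m  (cumulative 1935.6 m)
Bravo→Charlie: 1186.3 m  (cumulative 3121.9 m)
Charlie→Delta: 2998.8 m  (cumulative 6120.7 m)
Delta→Echo: 3248.0 m  (cumulative 9368.7 m)
Echo→Foxtrot: 3246.6 m  (cumulative 12615.4 m)
Foxtrot→Golf: 3109.3 m  (cumulative 15724.7 m)
Total route length ≈ 15725 m.

15725 m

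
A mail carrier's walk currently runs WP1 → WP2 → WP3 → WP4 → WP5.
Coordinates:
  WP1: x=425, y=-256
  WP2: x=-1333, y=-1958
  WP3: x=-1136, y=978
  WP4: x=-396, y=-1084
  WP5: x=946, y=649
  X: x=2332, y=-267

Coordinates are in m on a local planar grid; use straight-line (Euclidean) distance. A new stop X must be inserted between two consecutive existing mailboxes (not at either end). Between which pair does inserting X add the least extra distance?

between WP4 and WP5

Added distance for inserting X between each consecutive pair:
WP1–WP2: 3496.4 m
WP2–WP3: 4778.4 m
WP3–WP4: 4341.7 m
WP4–WP5: 2317.2 m
Smallest added distance is 2317.2 m, inserting between WP4 and WP5.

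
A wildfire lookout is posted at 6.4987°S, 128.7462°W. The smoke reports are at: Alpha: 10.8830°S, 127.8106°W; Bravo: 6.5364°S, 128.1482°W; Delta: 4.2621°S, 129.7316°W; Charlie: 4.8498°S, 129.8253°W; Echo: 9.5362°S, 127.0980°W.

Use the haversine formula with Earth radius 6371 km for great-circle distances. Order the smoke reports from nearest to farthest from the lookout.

Bravo, Charlie, Delta, Echo, Alpha

Distance from the lookout at 6.4987°S, 128.7462°W to each:
Bravo 6.5364°S, 128.1482°W: 66.2 km
Charlie 4.8498°S, 129.8253°W: 218.8 km
Delta 4.2621°S, 129.7316°W: 271.6 km
Echo 9.5362°S, 127.0980°W: 383.4 km
Alpha 10.8830°S, 127.8106°W: 498.2 km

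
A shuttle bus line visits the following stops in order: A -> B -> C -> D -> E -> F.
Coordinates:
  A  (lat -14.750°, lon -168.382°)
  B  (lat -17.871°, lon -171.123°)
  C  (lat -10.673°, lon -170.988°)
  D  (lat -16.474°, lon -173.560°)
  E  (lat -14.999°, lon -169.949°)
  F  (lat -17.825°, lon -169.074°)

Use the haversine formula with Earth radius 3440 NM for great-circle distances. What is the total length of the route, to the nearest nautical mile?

Leg distances:
A→B: 245.1 NM  (cumulative 245.1 NM)
B→C: 432.2 NM  (cumulative 677.3 NM)
C→D: 379.2 NM  (cumulative 1056.5 NM)
D→E: 226.7 NM  (cumulative 1283.2 NM)
E→F: 177.0 NM  (cumulative 1460.2 NM)
Total route length ≈ 1460 NM.

1460 NM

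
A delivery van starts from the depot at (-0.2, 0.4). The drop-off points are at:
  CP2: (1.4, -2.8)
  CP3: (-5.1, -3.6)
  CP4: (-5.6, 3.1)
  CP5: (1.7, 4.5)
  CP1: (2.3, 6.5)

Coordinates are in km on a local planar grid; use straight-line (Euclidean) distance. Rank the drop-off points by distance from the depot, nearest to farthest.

CP2, CP5, CP4, CP3, CP1

Distance from the depot at (-0.2, 0.4) to each:
CP2 (1.4, -2.8): 3.6 km
CP5 (1.7, 4.5): 4.5 km
CP4 (-5.6, 3.1): 6.0 km
CP3 (-5.1, -3.6): 6.3 km
CP1 (2.3, 6.5): 6.6 km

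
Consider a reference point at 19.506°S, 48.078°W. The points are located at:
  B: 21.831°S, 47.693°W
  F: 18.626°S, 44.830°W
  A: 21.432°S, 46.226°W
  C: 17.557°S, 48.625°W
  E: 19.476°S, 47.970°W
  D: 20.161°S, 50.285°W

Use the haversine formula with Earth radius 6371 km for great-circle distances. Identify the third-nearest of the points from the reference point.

D

Distance to each, sorted:
E: 11.8 km
C: 224.3 km
D: 242.1 km
B: 261.6 km
A: 288.2 km
F: 355.1 km
The third-nearest is D at 242.1 km.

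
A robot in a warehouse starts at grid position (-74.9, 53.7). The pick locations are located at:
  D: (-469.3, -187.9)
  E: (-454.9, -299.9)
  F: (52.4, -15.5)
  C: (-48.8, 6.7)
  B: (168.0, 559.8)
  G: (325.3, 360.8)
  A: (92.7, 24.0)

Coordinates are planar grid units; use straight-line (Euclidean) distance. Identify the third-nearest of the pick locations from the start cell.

Distances from the start cell ((-74.9, 53.7)):
C: 53.8
F: 144.9
A: 170.2
D: 462.5
G: 504.5
E: 519.1
B: 561.4
The third-nearest is A at 170.2.

A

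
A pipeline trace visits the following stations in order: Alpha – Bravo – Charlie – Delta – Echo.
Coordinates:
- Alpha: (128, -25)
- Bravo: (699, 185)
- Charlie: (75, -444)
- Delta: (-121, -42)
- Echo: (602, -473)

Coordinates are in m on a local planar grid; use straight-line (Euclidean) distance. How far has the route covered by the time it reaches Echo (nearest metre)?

Leg distances:
Alpha→Bravo: 608.4 m  (cumulative 608.4 m)
Bravo→Charlie: 886.0 m  (cumulative 1494.4 m)
Charlie→Delta: 447.2 m  (cumulative 1941.6 m)
Delta→Echo: 841.7 m  (cumulative 2783.4 m)
Cumulative distance at Echo ≈ 2783 m.

2783 m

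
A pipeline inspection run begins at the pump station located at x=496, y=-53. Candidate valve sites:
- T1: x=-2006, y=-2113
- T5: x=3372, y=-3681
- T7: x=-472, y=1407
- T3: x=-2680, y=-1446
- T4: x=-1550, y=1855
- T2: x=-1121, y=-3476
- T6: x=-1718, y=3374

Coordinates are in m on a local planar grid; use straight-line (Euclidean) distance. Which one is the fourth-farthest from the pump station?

T3

Distances from the pump station (x=496, y=-53):
T5: 4629.7 m
T6: 4080.0 m
T2: 3785.7 m
T3: 3468.1 m
T1: 3240.9 m
T4: 2797.6 m
T7: 1751.7 m
The fourth-farthest is T3 at 3468.1 m.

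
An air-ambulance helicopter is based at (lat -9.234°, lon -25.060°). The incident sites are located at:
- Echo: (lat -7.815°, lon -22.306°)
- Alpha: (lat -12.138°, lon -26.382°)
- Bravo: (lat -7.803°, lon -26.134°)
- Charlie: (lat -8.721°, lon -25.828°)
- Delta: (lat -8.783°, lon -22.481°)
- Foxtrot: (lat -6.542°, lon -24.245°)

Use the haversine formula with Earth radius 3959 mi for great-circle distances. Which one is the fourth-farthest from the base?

Delta

Distance to each, sorted:
Alpha: 219.8 mi
Echo: 212.2 mi
Foxtrot: 194.2 mi
Delta: 178.7 mi
Bravo: 123.1 mi
Charlie: 63.3 mi
The fourth-farthest is Delta at 178.7 mi.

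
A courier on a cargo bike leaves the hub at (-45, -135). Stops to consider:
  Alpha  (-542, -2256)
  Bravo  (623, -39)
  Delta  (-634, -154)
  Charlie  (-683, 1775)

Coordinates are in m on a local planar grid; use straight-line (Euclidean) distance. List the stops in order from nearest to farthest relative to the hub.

Delta, Bravo, Charlie, Alpha

Distance from the hub at (-45, -135) to each:
Delta (-634, -154): 589.3 m
Bravo (623, -39): 674.9 m
Charlie (-683, 1775): 2013.7 m
Alpha (-542, -2256): 2178.5 m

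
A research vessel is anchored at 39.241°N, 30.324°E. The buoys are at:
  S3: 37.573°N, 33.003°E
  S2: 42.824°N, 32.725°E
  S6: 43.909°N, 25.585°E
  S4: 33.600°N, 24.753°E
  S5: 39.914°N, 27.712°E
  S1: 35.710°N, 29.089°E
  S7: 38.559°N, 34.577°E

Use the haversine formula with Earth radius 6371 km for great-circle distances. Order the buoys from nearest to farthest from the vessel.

Distances from the vessel:
S5 39.914°N, 27.712°E: 236.0 km
S3 37.573°N, 33.003°E: 298.1 km
S7 38.559°N, 34.577°E: 375.7 km
S1 35.710°N, 29.089°E: 407.5 km
S2 42.824°N, 32.725°E: 446.4 km
S6 43.909°N, 25.585°E: 651.5 km
S4 33.600°N, 24.753°E: 800.8 km

S5, S3, S7, S1, S2, S6, S4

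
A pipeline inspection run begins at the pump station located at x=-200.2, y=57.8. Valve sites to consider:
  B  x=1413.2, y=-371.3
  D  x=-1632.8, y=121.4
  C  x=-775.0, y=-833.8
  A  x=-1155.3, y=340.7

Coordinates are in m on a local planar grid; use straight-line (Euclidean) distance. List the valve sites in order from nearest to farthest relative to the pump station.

A, C, D, B

Computing each straight-line distance from x=-200.2, y=57.8:
A x=-1155.3, y=340.7: 996.1 m
C x=-775.0, y=-833.8: 1060.8 m
D x=-1632.8, y=121.4: 1434.0 m
B x=1413.2, y=-371.3: 1669.5 m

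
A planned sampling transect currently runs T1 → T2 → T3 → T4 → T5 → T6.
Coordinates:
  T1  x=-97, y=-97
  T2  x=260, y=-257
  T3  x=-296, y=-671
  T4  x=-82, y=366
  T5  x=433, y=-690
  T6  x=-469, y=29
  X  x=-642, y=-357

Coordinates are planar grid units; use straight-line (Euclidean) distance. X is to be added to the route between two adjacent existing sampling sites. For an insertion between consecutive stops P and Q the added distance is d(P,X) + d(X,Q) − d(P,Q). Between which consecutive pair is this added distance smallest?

between T3 and T4

Added distance for inserting X between each consecutive pair:
T1–T2: 1120.2
T2–T3: 681.6
T3–T4: 322.9
T4–T5: 865.0
T5–T6: 394.9
Smallest added distance is 322.9, inserting between T3 and T4.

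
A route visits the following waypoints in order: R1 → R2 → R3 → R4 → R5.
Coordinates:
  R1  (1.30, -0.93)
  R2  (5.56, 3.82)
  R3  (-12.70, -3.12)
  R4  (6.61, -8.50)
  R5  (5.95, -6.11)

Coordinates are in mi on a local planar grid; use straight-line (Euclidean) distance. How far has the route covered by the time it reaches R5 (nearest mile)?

48 mi

Leg distances:
R1→R2: 6.4 mi  (cumulative 6.4 mi)
R2→R3: 19.5 mi  (cumulative 25.9 mi)
R3→R4: 20.0 mi  (cumulative 46.0 mi)
R4→R5: 2.5 mi  (cumulative 48.4 mi)
Cumulative distance at R5 ≈ 48 mi.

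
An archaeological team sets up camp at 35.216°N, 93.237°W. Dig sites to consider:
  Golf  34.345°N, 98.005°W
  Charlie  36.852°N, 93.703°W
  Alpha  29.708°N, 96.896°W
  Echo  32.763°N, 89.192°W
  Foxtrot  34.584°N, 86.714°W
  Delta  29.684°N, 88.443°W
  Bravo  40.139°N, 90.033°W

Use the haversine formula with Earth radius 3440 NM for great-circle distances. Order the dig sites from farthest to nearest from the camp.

Distance from the camp at 35.216°N, 93.237°W to each:
Delta 29.684°N, 88.443°W: 411.3 NM
Alpha 29.708°N, 96.896°W: 379.0 NM
Bravo 40.139°N, 90.033°W: 332.4 NM
Foxtrot 34.584°N, 86.714°W: 323.4 NM
Echo 32.763°N, 89.192°W: 249.4 NM
Golf 34.345°N, 98.005°W: 240.8 NM
Charlie 36.852°N, 93.703°W: 100.8 NM

Delta, Alpha, Bravo, Foxtrot, Echo, Golf, Charlie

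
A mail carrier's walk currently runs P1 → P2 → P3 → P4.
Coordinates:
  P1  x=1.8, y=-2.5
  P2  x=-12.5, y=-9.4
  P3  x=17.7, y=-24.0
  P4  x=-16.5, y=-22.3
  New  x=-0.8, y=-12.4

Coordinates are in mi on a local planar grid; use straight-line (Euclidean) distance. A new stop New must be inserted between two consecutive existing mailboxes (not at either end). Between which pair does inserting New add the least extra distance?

between P2 and P3

Added distance for inserting New between each consecutive pair:
P1–P2: 6.4 mi
P2–P3: 0.4 mi
P3–P4: 6.2 mi
Smallest added distance is 0.4 mi, inserting between P2 and P3.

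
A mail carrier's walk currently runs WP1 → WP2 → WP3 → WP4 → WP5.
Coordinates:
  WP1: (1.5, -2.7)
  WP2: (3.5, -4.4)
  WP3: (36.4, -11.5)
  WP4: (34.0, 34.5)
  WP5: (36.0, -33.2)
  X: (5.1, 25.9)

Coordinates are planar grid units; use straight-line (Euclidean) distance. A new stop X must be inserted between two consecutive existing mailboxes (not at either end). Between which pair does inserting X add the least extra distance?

between WP4 and WP5

Added distance for inserting X between each consecutive pair:
WP1–WP2: 56.5
WP2–WP3: 45.5
WP3–WP4: 32.9
WP4–WP5: 29.1
Smallest added distance is 29.1, inserting between WP4 and WP5.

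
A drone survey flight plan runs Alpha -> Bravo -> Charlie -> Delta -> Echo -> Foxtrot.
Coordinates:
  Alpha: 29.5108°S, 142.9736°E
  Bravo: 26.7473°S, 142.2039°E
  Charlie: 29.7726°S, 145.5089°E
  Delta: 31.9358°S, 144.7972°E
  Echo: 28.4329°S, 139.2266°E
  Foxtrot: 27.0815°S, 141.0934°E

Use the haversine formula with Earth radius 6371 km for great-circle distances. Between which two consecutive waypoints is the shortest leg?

Leg distances:
Alpha→Bravo: 316.4 km
Bravo→Charlie: 466.8 km
Charlie→Delta: 249.9 km
Delta→Echo: 661.9 km
Echo→Foxtrot: 237.3 km
The shortest leg is Echo–Foxtrot at 237.3 km.

Echo–Foxtrot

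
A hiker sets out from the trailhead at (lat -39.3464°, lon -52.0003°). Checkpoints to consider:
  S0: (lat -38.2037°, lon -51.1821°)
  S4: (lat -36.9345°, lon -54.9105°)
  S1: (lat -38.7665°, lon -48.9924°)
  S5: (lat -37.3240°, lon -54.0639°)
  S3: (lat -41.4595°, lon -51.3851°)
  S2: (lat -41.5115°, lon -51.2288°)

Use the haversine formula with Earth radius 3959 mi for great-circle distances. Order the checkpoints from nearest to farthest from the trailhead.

Distance from the trailhead at (lat -39.3464°, lon -52.0003°) to each:
S0 (lat -38.2037°, lon -51.1821°): 90.4 mi
S3 (lat -41.4595°, lon -51.3851°): 149.6 mi
S2 (lat -41.5115°, lon -51.2288°): 155.0 mi
S1 (lat -38.7665°, lon -48.9924°): 166.3 mi
S5 (lat -37.3240°, lon -54.0639°): 179.0 mi
S4 (lat -36.9345°, lon -54.9105°): 229.7 mi

S0, S3, S2, S1, S5, S4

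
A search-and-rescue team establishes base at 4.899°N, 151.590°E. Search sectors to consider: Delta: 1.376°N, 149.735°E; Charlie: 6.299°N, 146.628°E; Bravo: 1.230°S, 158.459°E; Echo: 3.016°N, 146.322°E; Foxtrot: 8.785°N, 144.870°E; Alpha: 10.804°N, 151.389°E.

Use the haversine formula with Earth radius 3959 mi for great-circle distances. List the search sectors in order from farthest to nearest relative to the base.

Distance from the base at 4.899°N, 151.590°E to each:
Bravo 1.230°S, 158.459°E: 635.8 mi
Foxtrot 8.785°N, 144.870°E: 533.4 mi
Alpha 10.804°N, 151.389°E: 408.3 mi
Echo 3.016°N, 146.322°E: 385.7 mi
Charlie 6.299°N, 146.628°E: 354.7 mi
Delta 1.376°N, 149.735°E: 275.0 mi

Bravo, Foxtrot, Alpha, Echo, Charlie, Delta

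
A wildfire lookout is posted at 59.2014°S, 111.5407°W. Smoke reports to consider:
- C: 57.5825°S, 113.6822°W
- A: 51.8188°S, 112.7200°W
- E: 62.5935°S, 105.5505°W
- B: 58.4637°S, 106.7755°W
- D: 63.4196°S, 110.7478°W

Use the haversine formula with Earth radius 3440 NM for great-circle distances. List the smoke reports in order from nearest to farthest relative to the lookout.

Distance from the lookout at 59.2014°S, 111.5407°W to each:
C 57.5825°S, 113.6822°W: 118.3 NM
B 58.4637°S, 106.7755°W: 154.5 NM
D 63.4196°S, 110.7478°W: 254.3 NM
E 62.5935°S, 105.5505°W: 268.3 NM
A 51.8188°S, 112.7200°W: 445.0 NM

C, B, D, E, A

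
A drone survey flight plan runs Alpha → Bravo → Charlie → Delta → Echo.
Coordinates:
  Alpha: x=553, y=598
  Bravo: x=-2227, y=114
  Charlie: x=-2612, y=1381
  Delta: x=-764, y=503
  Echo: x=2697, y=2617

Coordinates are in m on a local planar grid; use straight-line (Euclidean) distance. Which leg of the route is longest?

Leg distances:
Alpha→Bravo: 2821.8 m
Bravo→Charlie: 1324.2 m
Charlie→Delta: 2046.0 m
Delta→Echo: 4055.6 m
The longest leg is Delta–Echo at 4055.6 m.

Delta–Echo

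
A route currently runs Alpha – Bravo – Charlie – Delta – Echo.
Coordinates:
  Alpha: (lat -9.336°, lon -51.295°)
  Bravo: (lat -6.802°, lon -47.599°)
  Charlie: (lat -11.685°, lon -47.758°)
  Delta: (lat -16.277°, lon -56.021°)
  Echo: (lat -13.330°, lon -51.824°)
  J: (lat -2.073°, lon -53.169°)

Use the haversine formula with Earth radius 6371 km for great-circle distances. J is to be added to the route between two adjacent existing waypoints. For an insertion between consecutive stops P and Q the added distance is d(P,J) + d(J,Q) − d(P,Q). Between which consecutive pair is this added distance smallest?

Added distance for inserting J between each consecutive pair:
Alpha–Bravo: 1149.8 km
Bravo–Charlie: 1491.7 km
Charlie–Delta: 1806.9 km
Delta–Echo: 2312.8 km
Smallest added distance is 1149.8 km, inserting between Alpha and Bravo.

between Alpha and Bravo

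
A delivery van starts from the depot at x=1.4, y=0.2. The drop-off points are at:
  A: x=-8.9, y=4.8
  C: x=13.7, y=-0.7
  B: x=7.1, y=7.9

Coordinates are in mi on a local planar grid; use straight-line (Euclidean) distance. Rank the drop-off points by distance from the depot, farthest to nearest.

Distance from the depot at x=1.4, y=0.2 to each:
C x=13.7, y=-0.7: 12.3 mi
A x=-8.9, y=4.8: 11.3 mi
B x=7.1, y=7.9: 9.6 mi

C, A, B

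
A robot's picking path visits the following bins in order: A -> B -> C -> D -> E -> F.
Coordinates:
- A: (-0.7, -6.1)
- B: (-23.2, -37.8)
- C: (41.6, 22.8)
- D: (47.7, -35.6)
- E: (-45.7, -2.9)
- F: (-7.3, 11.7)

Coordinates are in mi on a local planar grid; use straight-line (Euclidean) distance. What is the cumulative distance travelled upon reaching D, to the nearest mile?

186 mi

Leg distances:
A→B: 38.9 mi  (cumulative 38.9 mi)
B→C: 88.7 mi  (cumulative 127.6 mi)
C→D: 58.7 mi  (cumulative 186.3 mi)
Cumulative distance at D ≈ 186 mi.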